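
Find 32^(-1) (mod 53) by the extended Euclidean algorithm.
Extended GCD: 32(5) + 53(-3) = 1. So 32^(-1) ≡ 5 (mod 53). Verify: 32 × 5 = 160 ≡ 1 (mod 53)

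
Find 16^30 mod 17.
Using Fermat: 16^{16} ≡ 1 mod 17. 30 ≡ 14 mod 16. So 16^{30} ≡ 16^{14} ≡ 1 mod 17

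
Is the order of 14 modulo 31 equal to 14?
Powers of 14 mod 31: 14^1≡14, 14^2≡10, 14^3≡16, 14^4≡7, 14^5≡5, 14^6≡8, 14^7≡19, 14^8≡18, 14^9≡4, 14^10≡25, 14^11≡9, 14^12≡2, 14^13≡28, 14^14≡20, 14^15≡1. 14^14≡20≢1, so ord ≠ 14. No, the actual order is 15.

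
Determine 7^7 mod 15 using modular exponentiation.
By repeated squaring (mod 15): 7^{1}≡7, 7^{2}≡4, 7^{4}≡1. Then 7^{7} = 7^{4+2+1} ≡ 1 × 4 × 7 ≡ 13 (mod 15)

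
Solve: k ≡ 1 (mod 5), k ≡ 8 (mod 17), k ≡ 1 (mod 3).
M = 5 × 17 × 3 = 255. M₁ = 51, y₁ ≡ 1 (mod 5). M₂ = 15, y₂ ≡ 8 (mod 17). M₃ = 85, y₃ ≡ 1 (mod 3). k = 1×51×1 + 8×15×8 + 1×85×1 ≡ 76 (mod 255)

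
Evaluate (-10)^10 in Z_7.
Using Fermat: (-10)^{6} ≡ 1 mod 7. 10 ≡ 4 mod 6. So (-10)^{10} ≡ (-10)^{4} ≡ 4 mod 7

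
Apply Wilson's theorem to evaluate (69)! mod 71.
(70)! = (69)! × (70) ≡ -1 (mod 71). So (69)! ≡ -1 × (70)^(-1) ≡ (-1)×(-1) = 1 (mod 71)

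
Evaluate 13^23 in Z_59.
By repeated squaring mod 59: 13^{1}≡13, 13^{2}≡51, 13^{4}≡5, 13^{8}≡25, 13^{16}≡35. Then 13^{23} = 13^{16+4+2+1} ≡ 35 × 5 × 51 × 13 ≡ 31 mod 59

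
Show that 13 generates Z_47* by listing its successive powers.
13^1, 13^2, ..., 13^{46} mod 47: [13, 28, 35, 32, 40, 3, 39, 37, 11, 2, 26, 9, 23, 17, 33, 6, 31, 27, 22, 4, 5, 18, 46, 34, 19, 12, 15, 7, 44, 8, 10, 36, 45, 21, 38, 24, 30, 14, 41, 16, 20, 25, 43, 42, 29, 1]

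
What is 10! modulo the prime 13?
(12)! = (10)! × (11) × (12) ≡ -1 mod 13. So (10)! ≡ -1 × [(12)(11)]^(-1) ≡ 6 mod 13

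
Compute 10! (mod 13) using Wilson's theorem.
(12)! = (10)! × (11) × (12) ≡ -1 (mod 13). So (10)! ≡ -1 × [(12)(11)]^(-1) ≡ 6 (mod 13)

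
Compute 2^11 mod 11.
Using Fermat: 2^{10} ≡ 1 (mod 11). 11 ≡ 1 (mod 10). So 2^{11} ≡ 2^{1} ≡ 2 (mod 11)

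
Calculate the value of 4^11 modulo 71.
By repeated squaring mod 71: 4^{1}≡4, 4^{2}≡16, 4^{4}≡43, 4^{8}≡3. Then 4^{11} = 4^{8+2+1} ≡ 3 × 16 × 4 ≡ 50 mod 71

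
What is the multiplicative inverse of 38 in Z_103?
Since 103 is prime, by Fermat 38^(-1) ≡ 38^{101} ≡ 19 mod 103. Verify: 38 × 19 = 722 ≡ 1 mod 103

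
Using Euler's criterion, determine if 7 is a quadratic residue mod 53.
By Euler's criterion: 7^{26} ≡ 1 (mod 53). Since this equals 1, 7 is a QR.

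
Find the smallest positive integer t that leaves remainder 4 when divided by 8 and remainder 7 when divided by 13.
M = 8 × 13 = 104. M₁ = 13, y₁ ≡ 5 (mod 8). M₂ = 8, y₂ ≡ 5 (mod 13). t = 4×13×5 + 7×8×5 ≡ 20 (mod 104)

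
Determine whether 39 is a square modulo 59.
By Euler's criterion: 39^{29} ≡ 58 mod 59. Since this equals -1 (≡ 58), 39 is not a QR.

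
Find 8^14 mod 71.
By repeated squaring mod 71: 8^{1}≡8, 8^{2}≡64, 8^{4}≡49, 8^{8}≡58. Then 8^{14} = 8^{8+4+2} ≡ 58 × 49 × 64 ≡ 57 mod 71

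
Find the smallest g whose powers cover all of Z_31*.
g = 3. For each prime q|30: 3^{15}≡30, 3^{10}≡25, 3^{6}≡16, none ≡ 1, so ord_31(3) = 30 and 3 is a primitive root.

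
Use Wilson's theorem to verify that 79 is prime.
(78)! mod 79 = 78. Since this equals -1 (mod 79), Wilson confirms 79 is prime.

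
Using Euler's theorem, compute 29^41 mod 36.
By Euler: 29^{12} ≡ 1 mod 36 since gcd(29, 36) = 1. 41 = 3×12 + 5. So 29^{41} ≡ 29^{5} ≡ 5 mod 36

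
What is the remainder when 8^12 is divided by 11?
Using Fermat: 8^{10} ≡ 1 mod 11. 12 ≡ 2 mod 10. So 8^{12} ≡ 8^{2} ≡ 9 mod 11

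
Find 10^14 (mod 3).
Using Fermat: 10^{2} ≡ 1 (mod 3). 14 ≡ 0 (mod 2). So 10^{14} ≡ 10^{0} ≡ 1 (mod 3)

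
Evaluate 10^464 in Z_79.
Using Fermat: 10^{78} ≡ 1 mod 79. 464 ≡ 74 mod 78. So 10^{464} ≡ 10^{74} ≡ 67 mod 79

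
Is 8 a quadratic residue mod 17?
By Euler's criterion: 8^{8} ≡ 1 mod 17. Since this equals 1, 8 is a QR.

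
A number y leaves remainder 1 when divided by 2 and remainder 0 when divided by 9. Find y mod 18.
M = 2 × 9 = 18. M₁ = 9, y₁ ≡ 1 mod 2. M₂ = 2, y₂ ≡ 5 mod 9. y = 1×9×1 + 0×2×5 ≡ 9 mod 18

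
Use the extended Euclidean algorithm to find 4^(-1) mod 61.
Extended GCD: 4(-15) + 61(1) = 1. So 4^(-1) ≡ -15 ≡ 46 (mod 61). Verify: 4 × 46 = 184 ≡ 1 (mod 61)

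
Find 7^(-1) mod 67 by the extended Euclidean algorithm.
Extended GCD: 7(-19) + 67(2) = 1. So 7^(-1) ≡ -19 ≡ 48 mod 67. Verify: 7 × 48 = 336 ≡ 1 mod 67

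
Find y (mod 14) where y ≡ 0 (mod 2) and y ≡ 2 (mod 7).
M = 2 × 7 = 14. M₁ = 7, y₁ ≡ 1 (mod 2). M₂ = 2, y₂ ≡ 4 (mod 7). y = 0×7×1 + 2×2×4 ≡ 2 (mod 14)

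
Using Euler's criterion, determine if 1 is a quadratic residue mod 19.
By Euler's criterion: 1^{9} ≡ 1 (mod 19). Since this equals 1, 1 is a QR.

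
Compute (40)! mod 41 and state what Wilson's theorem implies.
(40)! mod 41 = 40. Since this equals -1 mod 41, Wilson confirms 41 is prime.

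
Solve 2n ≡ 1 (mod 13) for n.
Since 13 is prime, by Fermat 2^(-1) ≡ 2^{11} ≡ 7 (mod 13). Verify: 2 × 7 = 14 ≡ 1 (mod 13)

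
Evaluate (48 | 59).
(48/59) = 48^{29} mod 59 = 1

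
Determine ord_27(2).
Powers of 2 mod 27: 2^1≡2, 2^2≡4, 2^3≡8, 2^4≡16, 2^5≡5, 2^6≡10, 2^7≡20, 2^8≡13, 2^9≡26, 2^10≡25, 2^11≡23, 2^12≡19, 2^13≡11, 2^14≡22, 2^15≡17, 2^16≡7, 2^17≡14, 2^18≡1. Order = 18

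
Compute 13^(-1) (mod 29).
Since 29 is prime, by Fermat 13^(-1) ≡ 13^{27} ≡ 9 (mod 29). Verify: 13 × 9 = 117 ≡ 1 (mod 29)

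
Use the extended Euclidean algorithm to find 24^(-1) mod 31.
Extended GCD: 24(-9) + 31(7) = 1. So 24^(-1) ≡ -9 ≡ 22 mod 31. Verify: 24 × 22 = 528 ≡ 1 mod 31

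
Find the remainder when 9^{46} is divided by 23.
By Fermat: 9^{22} ≡ 1 mod 23. 46 = 2×22 + 2. So 9^{46} ≡ 9^{2} ≡ 12 mod 23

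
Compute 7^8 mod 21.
By repeated squaring (mod 21): 7^{1}≡7, 7^{2}≡7, 7^{4}≡7, 7^{8}≡7. So 7^{8} ≡ 7 (mod 21)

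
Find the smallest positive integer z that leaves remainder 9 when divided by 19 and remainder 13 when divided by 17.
M = 19 × 17 = 323. M₁ = 17, y₁ ≡ 9 mod 19. M₂ = 19, y₂ ≡ 9 mod 17. z = 9×17×9 + 13×19×9 ≡ 47 mod 323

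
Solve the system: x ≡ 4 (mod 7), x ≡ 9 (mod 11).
M = 7 × 11 = 77. M₁ = 11, y₁ ≡ 2 (mod 7). M₂ = 7, y₂ ≡ 8 (mod 11). x = 4×11×2 + 9×7×8 ≡ 53 (mod 77)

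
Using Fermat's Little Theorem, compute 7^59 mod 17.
By Fermat: 7^{16} ≡ 1 mod 17. 59 = 3×16 + 11. So 7^{59} ≡ 7^{11} ≡ 14 mod 17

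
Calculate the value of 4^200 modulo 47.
Using Fermat: 4^{46} ≡ 1 mod 47. 200 ≡ 16 mod 46. So 4^{200} ≡ 4^{16} ≡ 42 mod 47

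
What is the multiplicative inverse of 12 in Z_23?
Since 23 is prime, by Fermat 12^(-1) ≡ 12^{21} ≡ 2 mod 23. Verify: 12 × 2 = 24 ≡ 1 mod 23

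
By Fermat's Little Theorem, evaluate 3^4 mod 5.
By Fermat's Little Theorem, 3^{4} ≡ 1 (mod 5) since 5 is prime and gcd(3, 5) = 1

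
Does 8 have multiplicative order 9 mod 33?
Powers of 8 mod 33: 8^1≡8, 8^2≡31, 8^3≡17, 8^4≡4, 8^5≡32, 8^6≡25, 8^7≡2, 8^8≡16, 8^9≡29, 8^10≡1. 8^9≡29≢1, so ord ≠ 9. No, the actual order is 10.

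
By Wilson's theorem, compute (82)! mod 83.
By Wilson's theorem, (82)! ≡ -1 ≡ 82 mod 83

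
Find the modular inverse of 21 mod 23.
Since 23 is prime, by Fermat 21^(-1) ≡ 21^{21} ≡ 11 mod 23. Verify: 21 × 11 = 231 ≡ 1 mod 23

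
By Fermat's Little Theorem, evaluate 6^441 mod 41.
By Fermat: 6^{40} ≡ 1 mod 41. 441 ≡ 1 mod 40. So 6^{441} ≡ 6^{1} ≡ 6 mod 41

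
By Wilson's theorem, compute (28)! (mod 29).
By Wilson's theorem, (28)! ≡ -1 ≡ 28 (mod 29)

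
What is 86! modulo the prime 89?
(88)! = (86)! × (87) × (88) ≡ -1 mod 89. So (86)! ≡ -1 × [(88)(87)]^(-1) ≡ 44 mod 89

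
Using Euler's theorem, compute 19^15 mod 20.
By Euler: 19^{8} ≡ 1 mod 20 since gcd(19, 20) = 1. 15 = 1×8 + 7. So 19^{15} ≡ 19^{7} ≡ 19 mod 20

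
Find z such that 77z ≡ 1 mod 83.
Since 83 is prime, by Fermat 77^(-1) ≡ 77^{81} ≡ 69 mod 83. Verify: 77 × 69 = 5313 ≡ 1 mod 83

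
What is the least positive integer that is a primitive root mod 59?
g = 2. For each prime q|58: 2^{29}≡58, 2^{2}≡4, none ≡ 1, so ord_59(2) = 58 and 2 is a primitive root.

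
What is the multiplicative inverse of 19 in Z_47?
Since 47 is prime, by Fermat 19^(-1) ≡ 19^{45} ≡ 5 (mod 47). Verify: 19 × 5 = 95 ≡ 1 (mod 47)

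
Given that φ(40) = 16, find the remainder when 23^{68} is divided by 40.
By Euler: 23^{16} ≡ 1 mod 40 since gcd(23, 40) = 1. 68 = 4×16 + 4. So 23^{68} ≡ 23^{4} ≡ 1 mod 40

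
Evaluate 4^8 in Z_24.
By repeated squaring mod 24: 4^{1}≡4, 4^{2}≡16, 4^{4}≡16, 4^{8}≡16. So 4^{8} ≡ 16 mod 24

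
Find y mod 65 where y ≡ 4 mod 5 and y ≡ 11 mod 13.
M = 5 × 13 = 65. M₁ = 13, y₁ ≡ 2 mod 5. M₂ = 5, y₂ ≡ 8 mod 13. y = 4×13×2 + 11×5×8 ≡ 24 mod 65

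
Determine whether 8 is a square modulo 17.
By Euler's criterion: 8^{8} ≡ 1 (mod 17). Since this equals 1, 8 is a QR.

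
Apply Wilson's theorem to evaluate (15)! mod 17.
(16)! = (15)! × (16) ≡ -1 (mod 17). So (15)! ≡ -1 × (16)^(-1) ≡ (-1)×(-1) = 1 (mod 17)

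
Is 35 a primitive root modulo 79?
ord_79(35) divides 78. For each prime q|78: 35^{39}≡78, 35^{26}≡23, 35^{6}≡10, none ≡ 1. So 35 has order 78 and is a primitive root mod 79.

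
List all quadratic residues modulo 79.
Quadratic residues modulo 79: {1, 2, 4, 5, 8, 9, 10, 11, 13, 16, 18, 19, 20, 21, 22, 23, 25, 26, 31, 32, 36, 38, 40, 42, 44, 45, 46, 49, 50, 51, 52, 55, 62, 64, 65, 67, 72, 73, 76}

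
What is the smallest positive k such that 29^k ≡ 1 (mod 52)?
Powers of 29 mod 52: 29^1≡29, 29^2≡9, 29^3≡1. ord_52(29) = 3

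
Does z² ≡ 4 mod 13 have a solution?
By Euler's criterion: 4^{6} ≡ 1 mod 13. Since this equals 1, 4 is a QR.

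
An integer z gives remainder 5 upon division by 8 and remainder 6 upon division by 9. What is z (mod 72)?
M = 8 × 9 = 72. M₁ = 9, y₁ ≡ 1 (mod 8). M₂ = 8, y₂ ≡ 8 (mod 9). z = 5×9×1 + 6×8×8 ≡ 69 (mod 72)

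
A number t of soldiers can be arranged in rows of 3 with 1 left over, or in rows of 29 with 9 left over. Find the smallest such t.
M = 3 × 29 = 87. M₁ = 29, y₁ ≡ 2 (mod 3). M₂ = 3, y₂ ≡ 10 (mod 29). t = 1×29×2 + 9×3×10 ≡ 67 (mod 87)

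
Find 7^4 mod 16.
7^{4} = 2401 ≡ 1 mod 16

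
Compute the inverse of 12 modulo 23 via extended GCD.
Extended GCD: 12(2) + 23(-1) = 1. So 12^(-1) ≡ 2 mod 23. Verify: 12 × 2 = 24 ≡ 1 mod 23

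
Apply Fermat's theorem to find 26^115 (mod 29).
By Fermat: 26^{28} ≡ 1 (mod 29). 115 = 4×28 + 3. So 26^{115} ≡ 26^{3} ≡ 2 (mod 29)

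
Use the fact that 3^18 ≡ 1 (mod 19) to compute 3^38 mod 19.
By Fermat: 3^{18} ≡ 1 (mod 19). 38 = 2×18 + 2. So 3^{38} ≡ 3^{2} ≡ 9 (mod 19)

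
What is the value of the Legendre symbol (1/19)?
(1/19) = 1^{9} mod 19 = 1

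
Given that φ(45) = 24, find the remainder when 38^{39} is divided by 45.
By Euler: 38^{24} ≡ 1 (mod 45) since gcd(38, 45) = 1. 39 = 1×24 + 15. So 38^{39} ≡ 38^{15} ≡ 17 (mod 45)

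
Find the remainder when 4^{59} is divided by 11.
By Fermat: 4^{10} ≡ 1 mod 11. 59 = 5×10 + 9. So 4^{59} ≡ 4^{9} ≡ 3 mod 11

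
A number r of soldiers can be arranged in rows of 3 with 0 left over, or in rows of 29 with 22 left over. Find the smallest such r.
M = 3 × 29 = 87. M₁ = 29, y₁ ≡ 2 mod 3. M₂ = 3, y₂ ≡ 10 mod 29. r = 0×29×2 + 22×3×10 ≡ 51 mod 87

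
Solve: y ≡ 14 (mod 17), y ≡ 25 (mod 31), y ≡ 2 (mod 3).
M = 17 × 31 × 3 = 1581. M₁ = 93, y₁ ≡ 15 (mod 17). M₂ = 51, y₂ ≡ 14 (mod 31). M₃ = 527, y₃ ≡ 2 (mod 3). y = 14×93×15 + 25×51×14 + 2×527×2 ≡ 1544 (mod 1581)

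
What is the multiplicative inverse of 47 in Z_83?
Since 83 is prime, by Fermat 47^(-1) ≡ 47^{81} ≡ 53 mod 83. Verify: 47 × 53 = 2491 ≡ 1 mod 83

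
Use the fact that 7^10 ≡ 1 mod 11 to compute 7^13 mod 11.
By Fermat: 7^{10} ≡ 1 mod 11. So 7^{13} = 7^{10} · 7^{3} ≡ 7^{3} ≡ 2 mod 11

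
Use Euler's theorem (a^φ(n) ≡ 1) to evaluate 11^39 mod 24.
By Euler: 11^{8} ≡ 1 mod 24 since gcd(11, 24) = 1. 39 = 4×8 + 7. So 11^{39} ≡ 11^{7} ≡ 11 mod 24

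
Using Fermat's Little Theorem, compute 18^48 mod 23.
By Fermat: 18^{22} ≡ 1 mod 23. 48 = 2×22 + 4. So 18^{48} ≡ 18^{4} ≡ 4 mod 23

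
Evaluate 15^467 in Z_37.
Using Fermat: 15^{36} ≡ 1 (mod 37). 467 ≡ 35 (mod 36). So 15^{467} ≡ 15^{35} ≡ 5 (mod 37)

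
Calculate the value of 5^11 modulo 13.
By repeated squaring mod 13: 5^{1}≡5, 5^{2}≡12, 5^{4}≡1, 5^{8}≡1. Then 5^{11} = 5^{8+2+1} ≡ 1 × 12 × 5 ≡ 8 mod 13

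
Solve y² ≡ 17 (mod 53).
The square roots of 17 mod 53 are 21 and 32. Verify: 21² = 441 ≡ 17 (mod 53)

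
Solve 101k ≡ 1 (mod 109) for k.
Since 109 is prime, by Fermat 101^(-1) ≡ 101^{107} ≡ 68 (mod 109). Verify: 101 × 68 = 6868 ≡ 1 (mod 109)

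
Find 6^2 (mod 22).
6^{2} = 36 ≡ 14 (mod 22)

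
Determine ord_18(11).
Powers of 11 mod 18: 11^1≡11, 11^2≡13, 11^3≡17, 11^4≡7, 11^5≡5, 11^6≡1. Order = 6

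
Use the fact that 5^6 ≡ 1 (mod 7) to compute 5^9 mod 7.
By Fermat: 5^{6} ≡ 1 (mod 7). So 5^{9} = 5^{6} · 5^{3} ≡ 5^{3} ≡ 6 (mod 7)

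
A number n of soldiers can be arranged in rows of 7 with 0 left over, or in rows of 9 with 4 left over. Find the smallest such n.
M = 7 × 9 = 63. M₁ = 9, y₁ ≡ 4 (mod 7). M₂ = 7, y₂ ≡ 4 (mod 9). n = 0×9×4 + 4×7×4 ≡ 49 (mod 63)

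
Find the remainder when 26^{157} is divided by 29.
By Fermat: 26^{28} ≡ 1 mod 29. 157 = 5×28 + 17. So 26^{157} ≡ 26^{17} ≡ 27 mod 29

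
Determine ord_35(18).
Powers of 18 mod 35: 18^1≡18, 18^2≡9, 18^3≡22, 18^4≡11, 18^5≡23, 18^6≡29, 18^7≡32, 18^8≡16, 18^9≡8, 18^10≡4, 18^11≡2, 18^12≡1. So the order of 18 is 12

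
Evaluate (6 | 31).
(6/31) = 6^{15} mod 31 = -1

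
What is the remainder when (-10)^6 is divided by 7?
Using Fermat: (-10)^{6} ≡ 1 mod 7. 6 ≡ 0 mod 6. So (-10)^{6} ≡ (-10)^{0} ≡ 1 mod 7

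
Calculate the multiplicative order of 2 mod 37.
Powers of 2 mod 37: 2^1≡2, 2^2≡4, 2^3≡8, 2^4≡16, 2^5≡32, 2^6≡27, 2^7≡17, 2^8≡34, 2^9≡31, 2^10≡25, 2^11≡13, 2^12≡26, 2^13≡15, 2^14≡30, 2^15≡23, 2^16≡9, 2^17≡18, 2^18≡36, 2^19≡35, 2^20≡33, 2^21≡29, 2^22≡21, 2^23≡5, 2^24≡10, 2^25≡20, 2^26≡3, 2^27≡6, 2^28≡12, 2^29≡24, 2^30≡11, 2^31≡22, 2^32≡7, 2^33≡14, 2^34≡28, 2^35≡19, 2^36≡1. Order = 36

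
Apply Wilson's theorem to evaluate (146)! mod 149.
(148)! = (146)! × (147) × (148) ≡ -1 mod 149. So (146)! ≡ -1 × [(148)(147)]^(-1) ≡ 74 mod 149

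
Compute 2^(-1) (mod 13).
Since 13 is prime, by Fermat 2^(-1) ≡ 2^{11} ≡ 7 (mod 13). Verify: 2 × 7 = 14 ≡ 1 (mod 13)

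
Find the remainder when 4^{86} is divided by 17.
By Fermat: 4^{16} ≡ 1 (mod 17). 86 = 5×16 + 6. So 4^{86} ≡ 4^{6} ≡ 16 (mod 17)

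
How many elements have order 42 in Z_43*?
A prime p has φ(p-1) primitive roots; here φ(42) = 12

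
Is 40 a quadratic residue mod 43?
By Euler's criterion: 40^{21} ≡ 1 (mod 43). Since this equals 1, 40 is a QR.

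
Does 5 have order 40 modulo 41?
5^{20} ≡ 1 (mod 41) and 20 < 40, so ord_41(5) = 20 ≠ 40 and 5 is not a primitive root.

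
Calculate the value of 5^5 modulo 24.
By repeated squaring mod 24: 5^{1}≡5, 5^{2}≡1, 5^{4}≡1. Then 5^{5} = 5^{4+1} ≡ 1 × 5 ≡ 5 mod 24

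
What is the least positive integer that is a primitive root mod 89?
g = 3. Powers: [3, 9, 27, 81, 65, 17, 51, 64, 14, 42, ...] generates all 88 non-zero residues.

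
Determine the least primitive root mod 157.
g = 5. Powers: [5, 25, 125, 154, 142, 82, ...] generates all 156 non-zero residues.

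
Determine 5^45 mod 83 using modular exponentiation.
By repeated squaring (mod 83): 5^{1}≡5, 5^{2}≡25, 5^{4}≡44, 5^{8}≡27, 5^{16}≡65, 5^{32}≡75. Then 5^{45} = 5^{32+8+4+1} ≡ 75 × 27 × 44 × 5 ≡ 39 (mod 83)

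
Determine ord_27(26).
Powers of 26 mod 27: 26^1≡26, 26^2≡1. So the order of 26 is 2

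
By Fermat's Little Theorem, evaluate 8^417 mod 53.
By Fermat: 8^{52} ≡ 1 mod 53. 417 ≡ 1 mod 52. So 8^{417} ≡ 8^{1} ≡ 8 mod 53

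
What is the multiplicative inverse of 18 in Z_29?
Since 29 is prime, by Fermat 18^(-1) ≡ 18^{27} ≡ 21 mod 29. Verify: 18 × 21 = 378 ≡ 1 mod 29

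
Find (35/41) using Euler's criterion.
(35/41) = 35^{20} mod 41 = -1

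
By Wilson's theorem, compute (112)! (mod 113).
By Wilson's theorem, (112)! ≡ -1 ≡ 112 (mod 113)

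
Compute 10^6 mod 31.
By repeated squaring mod 31: 10^{1}≡10, 10^{2}≡7, 10^{4}≡18. Then 10^{6} = 10^{4+2} ≡ 18 × 7 ≡ 2 mod 31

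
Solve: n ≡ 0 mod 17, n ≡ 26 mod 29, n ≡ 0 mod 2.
M = 17 × 29 × 2 = 986. M₁ = 58, y₁ ≡ 5 mod 17. M₂ = 34, y₂ ≡ 6 mod 29. M₃ = 493, y₃ ≡ 1 mod 2. n = 0×58×5 + 26×34×6 + 0×493×1 ≡ 374 mod 986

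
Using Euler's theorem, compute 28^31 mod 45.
By Euler: 28^{24} ≡ 1 (mod 45) since gcd(28, 45) = 1. 31 = 1×24 + 7. So 28^{31} ≡ 28^{7} ≡ 37 (mod 45)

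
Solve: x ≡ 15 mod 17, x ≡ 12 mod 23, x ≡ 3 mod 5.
M = 17 × 23 × 5 = 1955. M₁ = 115, y₁ ≡ 4 mod 17. M₂ = 85, y₂ ≡ 13 mod 23. M₃ = 391, y₃ ≡ 1 mod 5. x = 15×115×4 + 12×85×13 + 3×391×1 ≡ 1783 mod 1955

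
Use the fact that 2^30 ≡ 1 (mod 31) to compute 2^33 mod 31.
By Fermat: 2^{30} ≡ 1 (mod 31). So 2^{33} = 2^{30} · 2^{3} ≡ 2^{3} ≡ 8 (mod 31)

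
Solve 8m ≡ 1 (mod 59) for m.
Since 59 is prime, by Fermat 8^(-1) ≡ 8^{57} ≡ 37 (mod 59). Verify: 8 × 37 = 296 ≡ 1 (mod 59)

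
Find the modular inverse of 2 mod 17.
Since 17 is prime, by Fermat 2^(-1) ≡ 2^{15} ≡ 9 (mod 17). Verify: 2 × 9 = 18 ≡ 1 (mod 17)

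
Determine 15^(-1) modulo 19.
Since 19 is prime, by Fermat 15^(-1) ≡ 15^{17} ≡ 14 mod 19. Verify: 15 × 14 = 210 ≡ 1 mod 19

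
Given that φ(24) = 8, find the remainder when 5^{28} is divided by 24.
By Euler: 5^{8} ≡ 1 (mod 24) since gcd(5, 24) = 1. 28 = 3×8 + 4. So 5^{28} ≡ 5^{4} ≡ 1 (mod 24)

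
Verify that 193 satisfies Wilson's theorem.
(192)! mod 193 = 192. Since this equals -1 mod 193, Wilson confirms 193 is prime.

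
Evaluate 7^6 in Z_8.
By repeated squaring mod 8: 7^{1}≡7, 7^{2}≡1, 7^{4}≡1. Then 7^{6} = 7^{4+2} ≡ 1 × 1 ≡ 1 mod 8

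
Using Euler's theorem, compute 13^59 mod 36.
By Euler: 13^{12} ≡ 1 mod 36 since gcd(13, 36) = 1. 59 = 4×12 + 11. So 13^{59} ≡ 13^{11} ≡ 25 mod 36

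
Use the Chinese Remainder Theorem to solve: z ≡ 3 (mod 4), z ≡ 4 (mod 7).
M = 4 × 7 = 28. M₁ = 7, y₁ ≡ 3 (mod 4). M₂ = 4, y₂ ≡ 2 (mod 7). z = 3×7×3 + 4×4×2 ≡ 11 (mod 28)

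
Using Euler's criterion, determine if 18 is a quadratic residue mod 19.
By Euler's criterion: 18^{9} ≡ 18 mod 19. Since this equals -1 (≡ 18), 18 is not a QR.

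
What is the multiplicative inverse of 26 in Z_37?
Since 37 is prime, by Fermat 26^(-1) ≡ 26^{35} ≡ 10 mod 37. Verify: 26 × 10 = 260 ≡ 1 mod 37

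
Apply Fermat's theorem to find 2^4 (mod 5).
By Fermat's Little Theorem, 2^{4} ≡ 1 (mod 5) since 5 is prime and gcd(2, 5) = 1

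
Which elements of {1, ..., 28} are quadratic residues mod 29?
Squares in Z_29*: {1, 4, 5, 6, 7, 9, 13, 16, 20, 22, 23, 24, 25, 28}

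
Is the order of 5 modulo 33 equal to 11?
Powers of 5 mod 33: 5^1≡5, 5^2≡25, 5^3≡26, 5^4≡31, 5^5≡23, 5^6≡16, 5^7≡14, 5^8≡4, 5^9≡20, 5^10≡1. Already 5^10≡1, so the order is 10 < 11. No, the actual order is 10.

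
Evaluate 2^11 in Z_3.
Using Fermat: 2^{2} ≡ 1 mod 3. 11 ≡ 1 mod 2. So 2^{11} ≡ 2^{1} ≡ 2 mod 3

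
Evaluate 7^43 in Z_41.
Using Fermat: 7^{40} ≡ 1 (mod 41). 43 ≡ 3 (mod 40). So 7^{43} ≡ 7^{3} ≡ 15 (mod 41)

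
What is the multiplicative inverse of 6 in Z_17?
Since 17 is prime, by Fermat 6^(-1) ≡ 6^{15} ≡ 3 (mod 17). Verify: 6 × 3 = 18 ≡ 1 (mod 17)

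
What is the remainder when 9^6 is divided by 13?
By repeated squaring mod 13: 9^{1}≡9, 9^{2}≡3, 9^{4}≡9. Then 9^{6} = 9^{4+2} ≡ 9 × 3 ≡ 1 mod 13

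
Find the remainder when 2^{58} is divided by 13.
By Fermat: 2^{12} ≡ 1 mod 13. 58 = 4×12 + 10. So 2^{58} ≡ 2^{10} ≡ 10 mod 13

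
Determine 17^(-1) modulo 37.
Since 37 is prime, by Fermat 17^(-1) ≡ 17^{35} ≡ 24 mod 37. Verify: 17 × 24 = 408 ≡ 1 mod 37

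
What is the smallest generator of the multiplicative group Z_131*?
g = 2. For each prime q|130: 2^{65}≡130, 2^{26}≡53, 2^{10}≡107, none ≡ 1, so ord_131(2) = 130 and 2 is a primitive root.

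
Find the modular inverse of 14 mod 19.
Since 19 is prime, by Fermat 14^(-1) ≡ 14^{17} ≡ 15 (mod 19). Verify: 14 × 15 = 210 ≡ 1 (mod 19)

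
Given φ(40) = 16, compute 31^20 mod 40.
By Euler: 31^{16} ≡ 1 (mod 40) since gcd(31, 40) = 1. 20 = 1×16 + 4. So 31^{20} ≡ 31^{4} ≡ 1 (mod 40)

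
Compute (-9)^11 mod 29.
By repeated squaring (mod 29): (-9)^{1}≡20, (-9)^{2}≡23, (-9)^{4}≡7, (-9)^{8}≡20. Then (-9)^{11} = (-9)^{8+2+1} ≡ 20 × 23 × 20 ≡ 7 (mod 29)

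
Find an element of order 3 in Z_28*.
9 has order 3 mod 28 since 9^{3} ≡ 1 mod 28 and no smaller power works.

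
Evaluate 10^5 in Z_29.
By repeated squaring mod 29: 10^{1}≡10, 10^{2}≡13, 10^{4}≡24. Then 10^{5} = 10^{4+1} ≡ 24 × 10 ≡ 8 mod 29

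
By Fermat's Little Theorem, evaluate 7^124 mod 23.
By Fermat: 7^{22} ≡ 1 mod 23. 124 = 5×22 + 14. So 7^{124} ≡ 7^{14} ≡ 2 mod 23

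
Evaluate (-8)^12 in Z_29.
By repeated squaring (mod 29): (-8)^{1}≡21, (-8)^{2}≡6, (-8)^{4}≡7, (-8)^{8}≡20. Then (-8)^{12} = (-8)^{8+4} ≡ 20 × 7 ≡ 24 (mod 29)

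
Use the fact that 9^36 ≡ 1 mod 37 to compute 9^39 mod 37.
By Fermat: 9^{36} ≡ 1 mod 37. So 9^{39} = 9^{36} · 9^{3} ≡ 9^{3} ≡ 26 mod 37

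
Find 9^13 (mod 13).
Using Fermat: 9^{12} ≡ 1 (mod 13). 13 ≡ 1 (mod 12). So 9^{13} ≡ 9^{1} ≡ 9 (mod 13)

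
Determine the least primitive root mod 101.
g = 2. Powers: [2, 4, 8, 16, 32, 64, 27, 54, 7, 14, ...] generates all 100 non-zero residues.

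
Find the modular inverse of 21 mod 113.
Since 113 is prime, by Fermat 21^(-1) ≡ 21^{111} ≡ 70 mod 113. Verify: 21 × 70 = 1470 ≡ 1 mod 113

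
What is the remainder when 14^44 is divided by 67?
By repeated squaring (mod 67): 14^{1}≡14, 14^{2}≡62, 14^{4}≡25, 14^{8}≡22, 14^{16}≡15, 14^{32}≡24. Then 14^{44} = 14^{32+8+4} ≡ 24 × 22 × 25 ≡ 1 (mod 67)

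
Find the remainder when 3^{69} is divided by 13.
By Fermat: 3^{12} ≡ 1 mod 13. 69 = 5×12 + 9. So 3^{69} ≡ 3^{9} ≡ 1 mod 13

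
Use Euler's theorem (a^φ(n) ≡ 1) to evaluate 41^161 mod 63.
By Euler: 41^{36} ≡ 1 mod 63 since gcd(41, 63) = 1. 161 = 4×36 + 17. So 41^{161} ≡ 41^{17} ≡ 20 mod 63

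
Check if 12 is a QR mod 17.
By Euler's criterion: 12^{8} ≡ 16 (mod 17). Since this equals -1 (≡ 16), 12 is not a QR.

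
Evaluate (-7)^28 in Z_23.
Using Fermat: (-7)^{22} ≡ 1 mod 23. 28 ≡ 6 mod 22. So (-7)^{28} ≡ (-7)^{6} ≡ 4 mod 23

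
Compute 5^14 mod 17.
By repeated squaring (mod 17): 5^{1}≡5, 5^{2}≡8, 5^{4}≡13, 5^{8}≡16. Then 5^{14} = 5^{8+4+2} ≡ 16 × 13 × 8 ≡ 15 (mod 17)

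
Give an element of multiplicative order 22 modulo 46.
5 has order 22 mod 46 since 5^{22} ≡ 1 (mod 46) and no smaller power works.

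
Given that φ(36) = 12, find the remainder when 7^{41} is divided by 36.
By Euler: 7^{12} ≡ 1 mod 36 since gcd(7, 36) = 1. 41 = 3×12 + 5. So 7^{41} ≡ 7^{5} ≡ 31 mod 36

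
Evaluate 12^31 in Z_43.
By repeated squaring mod 43: 12^{1}≡12, 12^{2}≡15, 12^{4}≡10, 12^{8}≡14, 12^{16}≡24. Then 12^{31} = 12^{16+8+4+2+1} ≡ 24 × 14 × 10 × 15 × 12 ≡ 5 mod 43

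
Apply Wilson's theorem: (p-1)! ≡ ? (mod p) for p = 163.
By Wilson's theorem, (162)! ≡ -1 ≡ 162 (mod 163)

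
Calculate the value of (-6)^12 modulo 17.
By repeated squaring (mod 17): (-6)^{1}≡11, (-6)^{2}≡2, (-6)^{4}≡4, (-6)^{8}≡16. Then (-6)^{12} = (-6)^{8+4} ≡ 16 × 4 ≡ 13 (mod 17)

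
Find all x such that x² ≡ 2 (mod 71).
The square roots of 2 mod 71 are 12 and 59. Verify: 12² = 144 ≡ 2 (mod 71)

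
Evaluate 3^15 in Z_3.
By repeated squaring mod 3: 3^{1}≡0, 3^{2}≡0, 3^{4}≡0, 3^{8}≡0. Then 3^{15} = 3^{8+4+2+1} ≡ 0 × 0 × 0 × 0 ≡ 0 mod 3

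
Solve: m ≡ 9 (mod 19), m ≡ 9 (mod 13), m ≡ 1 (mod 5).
M = 19 × 13 × 5 = 1235. M₁ = 65, y₁ ≡ 12 (mod 19). M₂ = 95, y₂ ≡ 10 (mod 13). M₃ = 247, y₃ ≡ 3 (mod 5). m = 9×65×12 + 9×95×10 + 1×247×3 ≡ 256 (mod 1235)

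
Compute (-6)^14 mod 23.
By repeated squaring (mod 23): (-6)^{1}≡17, (-6)^{2}≡13, (-6)^{4}≡8, (-6)^{8}≡18. Then (-6)^{14} = (-6)^{8+4+2} ≡ 18 × 8 × 13 ≡ 9 (mod 23)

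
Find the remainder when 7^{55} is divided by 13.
By Fermat: 7^{12} ≡ 1 (mod 13). 55 = 4×12 + 7. So 7^{55} ≡ 7^{7} ≡ 6 (mod 13)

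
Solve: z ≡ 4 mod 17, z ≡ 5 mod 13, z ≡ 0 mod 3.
M = 17 × 13 × 3 = 663. M₁ = 39, y₁ ≡ 7 mod 17. M₂ = 51, y₂ ≡ 12 mod 13. M₃ = 221, y₃ ≡ 2 mod 3. z = 4×39×7 + 5×51×12 + 0×221×2 ≡ 174 mod 663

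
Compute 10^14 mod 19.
By repeated squaring (mod 19): 10^{1}≡10, 10^{2}≡5, 10^{4}≡6, 10^{8}≡17. Then 10^{14} = 10^{8+4+2} ≡ 17 × 6 × 5 ≡ 16 (mod 19)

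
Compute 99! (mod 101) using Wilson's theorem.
(100)! = (99)! × (100) ≡ -1 (mod 101). So (99)! ≡ -1 × (100)^(-1) ≡ (-1)×(-1) = 1 (mod 101)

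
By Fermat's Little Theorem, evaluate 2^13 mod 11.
By Fermat: 2^{10} ≡ 1 (mod 11). So 2^{13} = 2^{10} · 2^{3} ≡ 2^{3} ≡ 8 (mod 11)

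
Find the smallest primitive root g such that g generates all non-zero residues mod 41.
g = 6. Powers: [6, 36, 11, 25, 27, 39, 29, 10, ...] generates all 40 non-zero residues.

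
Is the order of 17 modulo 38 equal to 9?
Powers of 17 mod 38: 17^1≡17, 17^2≡23, 17^3≡11, 17^4≡35, 17^5≡25, 17^6≡7, 17^7≡5, 17^8≡9, 17^9≡1. First k with 17^k≡1 is k=9. Yes, ord_38(17) = 9.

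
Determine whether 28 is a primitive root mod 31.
28^{15} ≡ 1 (mod 31) and 15 < 30, so ord_31(28) = 15 ≠ 30 and 28 is not a primitive root.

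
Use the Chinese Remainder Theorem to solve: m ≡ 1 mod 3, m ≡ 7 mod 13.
M = 3 × 13 = 39. M₁ = 13, y₁ ≡ 1 mod 3. M₂ = 3, y₂ ≡ 9 mod 13. m = 1×13×1 + 7×3×9 ≡ 7 mod 39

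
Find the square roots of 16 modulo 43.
The square roots of 16 mod 43 are 4 and 39. Verify: 4² = 16 ≡ 16 (mod 43)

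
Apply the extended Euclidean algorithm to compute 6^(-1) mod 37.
Extended GCD: 6(-6) + 37(1) = 1. So 6^(-1) ≡ -6 ≡ 31 (mod 37). Verify: 6 × 31 = 186 ≡ 1 (mod 37)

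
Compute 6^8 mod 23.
By repeated squaring mod 23: 6^{1}≡6, 6^{2}≡13, 6^{4}≡8, 6^{8}≡18. So 6^{8} ≡ 18 mod 23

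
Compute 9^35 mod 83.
By repeated squaring mod 83: 9^{1}≡9, 9^{2}≡81, 9^{4}≡4, 9^{8}≡16, 9^{16}≡7, 9^{32}≡49. Then 9^{35} = 9^{32+2+1} ≡ 49 × 81 × 9 ≡ 31 mod 83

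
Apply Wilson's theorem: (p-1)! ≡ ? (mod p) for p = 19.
By Wilson's theorem, (18)! ≡ -1 ≡ 18 mod 19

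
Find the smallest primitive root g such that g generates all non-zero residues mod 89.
g = 3. For each prime q|88: 3^{44}≡88, 3^{8}≡64, none ≡ 1, so ord_89(3) = 88 and 3 is a primitive root.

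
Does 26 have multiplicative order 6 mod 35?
Powers of 26 mod 35: 26^1≡26, 26^2≡11, 26^3≡6, 26^4≡16, 26^5≡31, 26^6≡1. First k with 26^k≡1 is k=6. Yes, ord_35(26) = 6.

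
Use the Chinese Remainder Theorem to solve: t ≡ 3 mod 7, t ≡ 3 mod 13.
M = 7 × 13 = 91. M₁ = 13, y₁ ≡ 6 mod 7. M₂ = 7, y₂ ≡ 2 mod 13. t = 3×13×6 + 3×7×2 ≡ 3 mod 91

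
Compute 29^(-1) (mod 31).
Since 31 is prime, by Fermat 29^(-1) ≡ 29^{29} ≡ 15 (mod 31). Verify: 29 × 15 = 435 ≡ 1 (mod 31)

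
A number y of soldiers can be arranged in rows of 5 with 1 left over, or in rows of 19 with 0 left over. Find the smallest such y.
M = 5 × 19 = 95. M₁ = 19, y₁ ≡ 4 (mod 5). M₂ = 5, y₂ ≡ 4 (mod 19). y = 1×19×4 + 0×5×4 ≡ 76 (mod 95)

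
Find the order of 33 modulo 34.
Powers of 33 mod 34: 33^1≡33, 33^2≡1. Order = 2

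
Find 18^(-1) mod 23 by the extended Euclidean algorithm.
Extended GCD: 18(9) + 23(-7) = 1. So 18^(-1) ≡ 9 mod 23. Verify: 18 × 9 = 162 ≡ 1 mod 23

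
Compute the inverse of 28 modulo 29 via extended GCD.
Extended GCD: 28(-1) + 29(1) = 1. So 28^(-1) ≡ -1 ≡ 28 (mod 29). Verify: 28 × 28 = 784 ≡ 1 (mod 29)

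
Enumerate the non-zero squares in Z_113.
QRs mod 113: {1, 2, 4, 7, 8, 9, 11, 13, 14, 15, 16, 18, 22, 25, 26, 28, 30, 31, 32, 36, 41, 44, 49, 50, 51, 52, 53, 56, 57, 60, 61, 62, 63, 64, 69, 72, 77, 81, 82, 83, 85, 87, 88, 91, 95, 97, 98, 99, 100, 102, 104, 105, 106, 109, 111, 112}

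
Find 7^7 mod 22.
By repeated squaring mod 22: 7^{1}≡7, 7^{2}≡5, 7^{4}≡3. Then 7^{7} = 7^{4+2+1} ≡ 3 × 5 × 7 ≡ 17 mod 22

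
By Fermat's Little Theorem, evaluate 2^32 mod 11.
By Fermat: 2^{10} ≡ 1 (mod 11). 32 = 3×10 + 2. So 2^{32} ≡ 2^{2} ≡ 4 (mod 11)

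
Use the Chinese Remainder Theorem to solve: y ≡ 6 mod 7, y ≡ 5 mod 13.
M = 7 × 13 = 91. M₁ = 13, y₁ ≡ 6 mod 7. M₂ = 7, y₂ ≡ 2 mod 13. y = 6×13×6 + 5×7×2 ≡ 83 mod 91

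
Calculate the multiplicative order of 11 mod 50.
Powers of 11 mod 50: 11^1≡11, 11^2≡21, 11^3≡31, 11^4≡41, 11^5≡1. So the order of 11 is 5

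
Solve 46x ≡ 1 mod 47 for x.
Since 47 is prime, by Fermat 46^(-1) ≡ 46^{45} ≡ 46 mod 47. Verify: 46 × 46 = 2116 ≡ 1 mod 47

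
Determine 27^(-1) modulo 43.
Since 43 is prime, by Fermat 27^(-1) ≡ 27^{41} ≡ 8 (mod 43). Verify: 27 × 8 = 216 ≡ 1 (mod 43)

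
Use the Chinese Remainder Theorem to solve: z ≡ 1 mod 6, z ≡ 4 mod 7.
M = 6 × 7 = 42. M₁ = 7, y₁ ≡ 1 mod 6. M₂ = 6, y₂ ≡ 6 mod 7. z = 1×7×1 + 4×6×6 ≡ 25 mod 42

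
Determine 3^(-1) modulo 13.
Since 13 is prime, by Fermat 3^(-1) ≡ 3^{11} ≡ 9 mod 13. Verify: 3 × 9 = 27 ≡ 1 mod 13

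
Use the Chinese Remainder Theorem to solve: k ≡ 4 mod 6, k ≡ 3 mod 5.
M = 6 × 5 = 30. M₁ = 5, y₁ ≡ 5 mod 6. M₂ = 6, y₂ ≡ 1 mod 5. k = 4×5×5 + 3×6×1 ≡ 28 mod 30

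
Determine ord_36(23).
Powers of 23 mod 36: 23^1≡23, 23^2≡25, 23^3≡35, 23^4≡13, 23^5≡11, 23^6≡1. So the order of 23 is 6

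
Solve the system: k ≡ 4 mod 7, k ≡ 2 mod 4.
M = 7 × 4 = 28. M₁ = 4, y₁ ≡ 2 mod 7. M₂ = 7, y₂ ≡ 3 mod 4. k = 4×4×2 + 2×7×3 ≡ 18 mod 28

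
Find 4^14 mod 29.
By repeated squaring mod 29: 4^{1}≡4, 4^{2}≡16, 4^{4}≡24, 4^{8}≡25. Then 4^{14} = 4^{8+4+2} ≡ 25 × 24 × 16 ≡ 1 mod 29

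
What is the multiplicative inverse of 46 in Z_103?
Since 103 is prime, by Fermat 46^(-1) ≡ 46^{101} ≡ 56 (mod 103). Verify: 46 × 56 = 2576 ≡ 1 (mod 103)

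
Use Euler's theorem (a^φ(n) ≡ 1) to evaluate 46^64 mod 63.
By Euler: 46^{36} ≡ 1 (mod 63) since gcd(46, 63) = 1. 64 = 1×36 + 28. So 46^{64} ≡ 46^{28} ≡ 46 (mod 63)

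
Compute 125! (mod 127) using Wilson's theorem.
(126)! = (125)! × (126) ≡ -1 (mod 127). So (125)! ≡ -1 × (126)^(-1) ≡ (-1)×(-1) = 1 (mod 127)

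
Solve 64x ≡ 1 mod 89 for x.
Since 89 is prime, by Fermat 64^(-1) ≡ 64^{87} ≡ 32 mod 89. Verify: 64 × 32 = 2048 ≡ 1 mod 89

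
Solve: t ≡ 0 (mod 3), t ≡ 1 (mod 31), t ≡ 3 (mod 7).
M = 3 × 31 × 7 = 651. M₁ = 217, y₁ ≡ 1 (mod 3). M₂ = 21, y₂ ≡ 3 (mod 31). M₃ = 93, y₃ ≡ 4 (mod 7). t = 0×217×1 + 1×21×3 + 3×93×4 ≡ 528 (mod 651)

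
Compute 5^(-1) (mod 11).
Since 11 is prime, by Fermat 5^(-1) ≡ 5^{9} ≡ 9 (mod 11). Verify: 5 × 9 = 45 ≡ 1 (mod 11)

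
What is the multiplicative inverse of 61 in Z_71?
Since 71 is prime, by Fermat 61^(-1) ≡ 61^{69} ≡ 7 (mod 71). Verify: 61 × 7 = 427 ≡ 1 (mod 71)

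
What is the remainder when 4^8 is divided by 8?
By repeated squaring mod 8: 4^{1}≡4, 4^{2}≡0, 4^{4}≡0, 4^{8}≡0. So 4^{8} ≡ 0 mod 8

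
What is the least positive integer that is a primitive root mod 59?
g = 2. For each prime q|58: 2^{29}≡58, 2^{2}≡4, none ≡ 1, so ord_59(2) = 58 and 2 is a primitive root.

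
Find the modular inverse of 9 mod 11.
Since 11 is prime, by Fermat 9^(-1) ≡ 9^{9} ≡ 5 mod 11. Verify: 9 × 5 = 45 ≡ 1 mod 11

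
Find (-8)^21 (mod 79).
By repeated squaring (mod 79): (-8)^{1}≡71, (-8)^{2}≡64, (-8)^{4}≡67, (-8)^{8}≡65, (-8)^{16}≡38. Then (-8)^{21} = (-8)^{16+4+1} ≡ 38 × 67 × 71 ≡ 14 (mod 79)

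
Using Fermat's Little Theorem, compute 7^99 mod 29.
By Fermat: 7^{28} ≡ 1 (mod 29). 99 = 3×28 + 15. So 7^{99} ≡ 7^{15} ≡ 7 (mod 29)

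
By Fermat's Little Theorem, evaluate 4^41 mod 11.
By Fermat: 4^{10} ≡ 1 (mod 11). 41 = 4×10 + 1. So 4^{41} ≡ 4^{1} ≡ 4 (mod 11)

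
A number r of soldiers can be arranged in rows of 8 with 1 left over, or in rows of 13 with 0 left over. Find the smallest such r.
M = 8 × 13 = 104. M₁ = 13, y₁ ≡ 5 (mod 8). M₂ = 8, y₂ ≡ 5 (mod 13). r = 1×13×5 + 0×8×5 ≡ 65 (mod 104)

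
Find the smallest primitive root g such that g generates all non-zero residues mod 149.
g = 2. Powers: [2, 4, 8, 16, 32, 64, 128, 107, 65, ...] generates all 148 non-zero residues.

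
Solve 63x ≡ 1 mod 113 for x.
Since 113 is prime, by Fermat 63^(-1) ≡ 63^{111} ≡ 61 mod 113. Verify: 63 × 61 = 3843 ≡ 1 mod 113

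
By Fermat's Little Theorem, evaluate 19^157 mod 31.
By Fermat: 19^{30} ≡ 1 mod 31. 157 ≡ 7 mod 30. So 19^{157} ≡ 19^{7} ≡ 7 mod 31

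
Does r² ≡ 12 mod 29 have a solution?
By Euler's criterion: 12^{14} ≡ 28 mod 29. Since this equals -1 (≡ 28), 12 is not a QR.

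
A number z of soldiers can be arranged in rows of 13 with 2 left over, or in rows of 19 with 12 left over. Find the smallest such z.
M = 13 × 19 = 247. M₁ = 19, y₁ ≡ 11 mod 13. M₂ = 13, y₂ ≡ 3 mod 19. z = 2×19×11 + 12×13×3 ≡ 145 mod 247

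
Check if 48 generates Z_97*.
48^{48} ≡ 1 (mod 97) and 48 < 96, so ord_97(48) = 48 ≠ 96 and 48 is not a primitive root.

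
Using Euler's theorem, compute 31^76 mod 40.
By Euler: 31^{16} ≡ 1 (mod 40) since gcd(31, 40) = 1. 76 = 4×16 + 12. So 31^{76} ≡ 31^{12} ≡ 1 (mod 40)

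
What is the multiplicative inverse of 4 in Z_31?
Since 31 is prime, by Fermat 4^(-1) ≡ 4^{29} ≡ 8 mod 31. Verify: 4 × 8 = 32 ≡ 1 mod 31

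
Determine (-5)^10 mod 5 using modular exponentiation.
By repeated squaring (mod 5): (-5)^{1}≡0, (-5)^{2}≡0, (-5)^{4}≡0, (-5)^{8}≡0. Then (-5)^{10} = (-5)^{8+2} ≡ 0 × 0 ≡ 0 (mod 5)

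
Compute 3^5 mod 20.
By repeated squaring mod 20: 3^{1}≡3, 3^{2}≡9, 3^{4}≡1. Then 3^{5} = 3^{4+1} ≡ 1 × 3 ≡ 3 mod 20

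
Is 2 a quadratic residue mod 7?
By Euler's criterion: 2^{3} ≡ 1 mod 7. Since this equals 1, 2 is a QR.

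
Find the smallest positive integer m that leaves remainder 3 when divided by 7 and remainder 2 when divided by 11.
M = 7 × 11 = 77. M₁ = 11, y₁ ≡ 2 mod 7. M₂ = 7, y₂ ≡ 8 mod 11. m = 3×11×2 + 2×7×8 ≡ 24 mod 77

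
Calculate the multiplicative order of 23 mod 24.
Powers of 23 mod 24: 23^1≡23, 23^2≡1. ord_24(23) = 2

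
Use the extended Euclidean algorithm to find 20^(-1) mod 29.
Extended GCD: 20(-13) + 29(9) = 1. So 20^(-1) ≡ -13 ≡ 16 (mod 29). Verify: 20 × 16 = 320 ≡ 1 (mod 29)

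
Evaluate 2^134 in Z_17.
Using Fermat: 2^{16} ≡ 1 mod 17. 134 ≡ 6 mod 16. So 2^{134} ≡ 2^{6} ≡ 13 mod 17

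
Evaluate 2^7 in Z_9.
By repeated squaring (mod 9): 2^{1}≡2, 2^{2}≡4, 2^{4}≡7. Then 2^{7} = 2^{4+2+1} ≡ 7 × 4 × 2 ≡ 2 (mod 9)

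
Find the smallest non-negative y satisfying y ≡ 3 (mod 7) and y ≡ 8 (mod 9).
M = 7 × 9 = 63. M₁ = 9, y₁ ≡ 4 (mod 7). M₂ = 7, y₂ ≡ 4 (mod 9). y = 3×9×4 + 8×7×4 ≡ 17 (mod 63)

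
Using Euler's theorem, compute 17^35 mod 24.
By Euler: 17^{8} ≡ 1 (mod 24) since gcd(17, 24) = 1. 35 = 4×8 + 3. So 17^{35} ≡ 17^{3} ≡ 17 (mod 24)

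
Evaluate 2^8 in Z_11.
By repeated squaring mod 11: 2^{1}≡2, 2^{2}≡4, 2^{4}≡5, 2^{8}≡3. So 2^{8} ≡ 3 mod 11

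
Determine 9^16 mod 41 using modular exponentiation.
By repeated squaring (mod 41): 9^{1}≡9, 9^{2}≡40, 9^{4}≡1, 9^{8}≡1, 9^{16}≡1. So 9^{16} ≡ 1 (mod 41)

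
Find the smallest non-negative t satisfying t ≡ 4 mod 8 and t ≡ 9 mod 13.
M = 8 × 13 = 104. M₁ = 13, y₁ ≡ 5 mod 8. M₂ = 8, y₂ ≡ 5 mod 13. t = 4×13×5 + 9×8×5 ≡ 100 mod 104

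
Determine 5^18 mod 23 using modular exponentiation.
By repeated squaring mod 23: 5^{1}≡5, 5^{2}≡2, 5^{4}≡4, 5^{8}≡16, 5^{16}≡3. Then 5^{18} = 5^{16+2} ≡ 3 × 2 ≡ 6 mod 23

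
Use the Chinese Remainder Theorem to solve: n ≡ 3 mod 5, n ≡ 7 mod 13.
M = 5 × 13 = 65. M₁ = 13, y₁ ≡ 2 mod 5. M₂ = 5, y₂ ≡ 8 mod 13. n = 3×13×2 + 7×5×8 ≡ 33 mod 65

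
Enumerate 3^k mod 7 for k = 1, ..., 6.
3^1, 3^2, ..., 3^{6} mod 7: [3, 2, 6, 4, 5, 1]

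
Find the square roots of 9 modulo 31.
The square roots of 9 mod 31 are 28 and 3. Verify: 28² = 784 ≡ 9 mod 31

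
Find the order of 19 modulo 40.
Powers of 19 mod 40: 19^1≡19, 19^2≡1. ord_40(19) = 2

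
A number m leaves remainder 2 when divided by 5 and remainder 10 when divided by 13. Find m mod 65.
M = 5 × 13 = 65. M₁ = 13, y₁ ≡ 2 mod 5. M₂ = 5, y₂ ≡ 8 mod 13. m = 2×13×2 + 10×5×8 ≡ 62 mod 65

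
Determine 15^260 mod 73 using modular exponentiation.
Using Fermat: 15^{72} ≡ 1 mod 73. 260 ≡ 44 mod 72. So 15^{260} ≡ 15^{44} ≡ 18 mod 73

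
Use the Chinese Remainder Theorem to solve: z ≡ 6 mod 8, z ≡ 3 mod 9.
M = 8 × 9 = 72. M₁ = 9, y₁ ≡ 1 mod 8. M₂ = 8, y₂ ≡ 8 mod 9. z = 6×9×1 + 3×8×8 ≡ 30 mod 72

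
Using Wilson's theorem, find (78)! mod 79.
By Wilson's theorem, (78)! ≡ -1 ≡ 78 mod 79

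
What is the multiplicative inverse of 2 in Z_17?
Since 17 is prime, by Fermat 2^(-1) ≡ 2^{15} ≡ 9 (mod 17). Verify: 2 × 9 = 18 ≡ 1 (mod 17)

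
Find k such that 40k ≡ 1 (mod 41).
Since 41 is prime, by Fermat 40^(-1) ≡ 40^{39} ≡ 40 (mod 41). Verify: 40 × 40 = 1600 ≡ 1 (mod 41)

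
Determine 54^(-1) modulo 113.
Since 113 is prime, by Fermat 54^(-1) ≡ 54^{111} ≡ 90 mod 113. Verify: 54 × 90 = 4860 ≡ 1 mod 113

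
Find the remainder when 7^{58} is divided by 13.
By Fermat: 7^{12} ≡ 1 mod 13. 58 = 4×12 + 10. So 7^{58} ≡ 7^{10} ≡ 4 mod 13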